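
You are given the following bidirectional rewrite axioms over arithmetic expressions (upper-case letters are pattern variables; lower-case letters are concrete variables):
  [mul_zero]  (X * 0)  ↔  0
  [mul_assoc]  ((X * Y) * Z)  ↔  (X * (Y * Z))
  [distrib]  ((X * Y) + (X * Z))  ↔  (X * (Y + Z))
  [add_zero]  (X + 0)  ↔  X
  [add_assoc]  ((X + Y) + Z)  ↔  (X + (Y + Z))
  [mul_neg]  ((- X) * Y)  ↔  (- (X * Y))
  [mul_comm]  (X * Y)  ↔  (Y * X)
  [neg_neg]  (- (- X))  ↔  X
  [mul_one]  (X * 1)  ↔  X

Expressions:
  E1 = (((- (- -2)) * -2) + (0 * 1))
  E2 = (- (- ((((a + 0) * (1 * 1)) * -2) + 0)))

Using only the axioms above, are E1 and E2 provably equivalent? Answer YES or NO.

NO

The axioms are sound identities: if E1 ↔* E2 then E1 and E2 evaluate identically under any assignment.
Under a=0: E1 evaluates to 4, E2 to 0. Distinct ⇒ no rewrite sequence connects them.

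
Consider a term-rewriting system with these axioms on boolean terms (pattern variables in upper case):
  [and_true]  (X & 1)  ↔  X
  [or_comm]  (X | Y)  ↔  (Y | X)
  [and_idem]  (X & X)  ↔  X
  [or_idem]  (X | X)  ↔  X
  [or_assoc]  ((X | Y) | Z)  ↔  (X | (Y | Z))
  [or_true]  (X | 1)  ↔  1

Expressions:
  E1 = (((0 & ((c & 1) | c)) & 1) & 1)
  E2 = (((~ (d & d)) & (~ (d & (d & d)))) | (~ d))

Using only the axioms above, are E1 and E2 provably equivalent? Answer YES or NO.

Every axiom is a valid identity, so a rewrite proof would force E1 and E2 to agree under every assignment.
At c=0, d=0: E1 = 0 but E2 = 1; they differ, so no derivation exists.

NO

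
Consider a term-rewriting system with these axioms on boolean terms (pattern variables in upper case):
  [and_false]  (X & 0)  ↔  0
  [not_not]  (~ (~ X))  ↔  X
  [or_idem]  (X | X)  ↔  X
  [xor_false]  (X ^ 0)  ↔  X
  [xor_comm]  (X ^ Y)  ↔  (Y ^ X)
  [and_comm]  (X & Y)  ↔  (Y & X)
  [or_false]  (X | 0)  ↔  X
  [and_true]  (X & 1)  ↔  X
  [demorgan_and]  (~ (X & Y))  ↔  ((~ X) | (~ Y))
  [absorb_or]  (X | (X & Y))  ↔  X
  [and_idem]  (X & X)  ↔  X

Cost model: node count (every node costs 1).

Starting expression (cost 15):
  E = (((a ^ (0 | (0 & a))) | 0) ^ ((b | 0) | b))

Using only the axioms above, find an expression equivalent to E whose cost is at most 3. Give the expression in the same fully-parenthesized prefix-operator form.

(a ^ b)   [cost 3]

step 1: absorb_or (→) rewrites (0 | (0 & a)) into 0, now (((a ^ 0) | 0) ^ ((b | 0) | b))
step 2: xor_false (→) rewrites (a ^ 0) into a, now ((a | 0) ^ ((b | 0) | b))
step 3: or_false (→) rewrites (a | 0) into a, now (a ^ ((b | 0) | b))
step 4: or_false (→) rewrites (b | 0) into b, now (a ^ (b | b))
step 5: or_idem (→) rewrites (b | b) into b, reaching cost 3 (bound 3)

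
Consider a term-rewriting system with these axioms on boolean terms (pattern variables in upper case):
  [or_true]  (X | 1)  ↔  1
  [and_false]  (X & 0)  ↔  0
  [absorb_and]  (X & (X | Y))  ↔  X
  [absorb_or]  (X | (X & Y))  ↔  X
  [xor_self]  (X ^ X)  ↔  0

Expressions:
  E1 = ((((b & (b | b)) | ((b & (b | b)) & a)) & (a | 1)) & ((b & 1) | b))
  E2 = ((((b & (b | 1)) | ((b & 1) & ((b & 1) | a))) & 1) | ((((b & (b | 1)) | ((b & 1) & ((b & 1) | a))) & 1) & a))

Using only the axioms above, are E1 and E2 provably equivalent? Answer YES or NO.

YES

1. [absorb_or →] ((b & (b | b)) | ((b & (b | b)) & a))  →  (b & (b | b));  E1 = (((b & (b | b)) & (a | 1)) & ((b & 1) | b))
2. [or_true →] (a | 1)  →  1;  E1 = (((b & (b | b)) & 1) & ((b & 1) | b))
3. [absorb_and →] (b & (b | b))  →  b;  E1 = ((b & 1) & ((b & 1) | b))
4. [absorb_and →] ((b & 1) & ((b & 1) | b))  →  (b & 1)
5. [absorb_or ←] b  →  (b | (b & 1));  E1 = ((b | (b & 1)) & 1)
6. [absorb_and ←] b  →  (b & (b | 1));  E1 = (((b & (b | 1)) | (b & 1)) & 1)
7. [absorb_and ←] (b & 1)  →  ((b & 1) & ((b & 1) | a));  E1 = (((b & (b | 1)) | ((b & 1) & ((b & 1) | a))) & 1)
8. [absorb_or ←] (((b & (b | 1)) | ((b & 1) & ((b & 1) | a))) & 1)  →  ((((b & (b | 1)) | ((b & 1) & ((b & 1) | a))) & 1) | ((((b & (b | 1)) | ((b & 1) & ((b & 1) | a))) & 1) & a));  this is E2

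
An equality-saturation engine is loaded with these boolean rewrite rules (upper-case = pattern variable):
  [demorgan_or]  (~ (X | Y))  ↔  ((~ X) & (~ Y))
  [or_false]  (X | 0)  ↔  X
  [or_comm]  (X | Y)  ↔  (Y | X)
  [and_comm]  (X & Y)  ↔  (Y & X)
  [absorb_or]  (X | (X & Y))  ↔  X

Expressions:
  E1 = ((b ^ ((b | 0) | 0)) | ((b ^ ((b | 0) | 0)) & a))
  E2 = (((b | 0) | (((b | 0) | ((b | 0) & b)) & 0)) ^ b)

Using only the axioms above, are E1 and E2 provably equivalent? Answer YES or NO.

YES

step 1: absorb_or (→) rewrites ((b ^ ((b | 0) | 0)) | ((b ^ ((b | 0) | 0)) & a)) into (b ^ ((b | 0) | 0))
step 2: or_false (→) rewrites (b | 0) into b, now (b ^ (b | 0))
step 3: or_false (→) rewrites (b | 0) into b, now (b ^ b)
step 4: or_false (←) rewrites b into (b | 0), now ((b | 0) ^ b)
step 5: absorb_or (←) rewrites (b | 0) into ((b | 0) | ((b | 0) & 0)), now (((b | 0) | ((b | 0) & 0)) ^ b)
step 6: absorb_or (←) rewrites (b | 0) into ((b | 0) | ((b | 0) & b)), which is E2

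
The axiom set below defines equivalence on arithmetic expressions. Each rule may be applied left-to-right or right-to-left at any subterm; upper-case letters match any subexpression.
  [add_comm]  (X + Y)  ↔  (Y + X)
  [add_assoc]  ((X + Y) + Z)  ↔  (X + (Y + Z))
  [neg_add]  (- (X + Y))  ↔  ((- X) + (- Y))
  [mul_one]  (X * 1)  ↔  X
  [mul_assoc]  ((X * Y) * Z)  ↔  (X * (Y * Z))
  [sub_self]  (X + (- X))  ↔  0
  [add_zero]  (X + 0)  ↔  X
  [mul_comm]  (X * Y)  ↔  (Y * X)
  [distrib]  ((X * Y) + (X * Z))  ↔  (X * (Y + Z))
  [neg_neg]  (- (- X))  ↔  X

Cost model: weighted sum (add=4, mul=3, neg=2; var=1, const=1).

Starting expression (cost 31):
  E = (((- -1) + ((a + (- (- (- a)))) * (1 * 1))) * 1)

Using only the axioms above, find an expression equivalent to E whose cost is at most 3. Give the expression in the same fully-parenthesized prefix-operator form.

(- -1)   [cost 3]

step 1: neg_neg (→) rewrites (- (- (- a))) into (- a), now (((- -1) + ((a + (- a)) * (1 * 1))) * 1)
step 2: sub_self (→) rewrites (a + (- a)) into 0, now (((- -1) + (0 * (1 * 1))) * 1)
step 3: mul_one (→) rewrites (1 * 1) into 1, now (((- -1) + (0 * 1)) * 1)
step 4: mul_one (→) rewrites (((- -1) + (0 * 1)) * 1) into ((- -1) + (0 * 1))
step 5: mul_one (→) rewrites (0 * 1) into 0, now ((- -1) + 0)
step 6: add_zero (→) rewrites ((- -1) + 0) into (- -1), reaching cost 3 (bound 3)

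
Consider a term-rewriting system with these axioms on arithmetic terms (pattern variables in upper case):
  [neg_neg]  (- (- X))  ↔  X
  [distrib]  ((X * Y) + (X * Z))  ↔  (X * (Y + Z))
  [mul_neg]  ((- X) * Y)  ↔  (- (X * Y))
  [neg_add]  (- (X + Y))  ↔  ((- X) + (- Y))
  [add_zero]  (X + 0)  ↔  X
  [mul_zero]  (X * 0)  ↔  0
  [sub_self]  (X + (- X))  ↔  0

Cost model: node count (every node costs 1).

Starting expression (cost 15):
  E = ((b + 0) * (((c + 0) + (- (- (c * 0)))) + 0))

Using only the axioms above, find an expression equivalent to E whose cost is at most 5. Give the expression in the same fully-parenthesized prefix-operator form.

step 1: neg_neg (→) rewrites (- (- (c * 0))) into (c * 0), now ((b + 0) * (((c + 0) + (c * 0)) + 0))
step 2: mul_zero (→) rewrites (c * 0) into 0, now ((b + 0) * (((c + 0) + 0) + 0))
step 3: add_zero (→) rewrites (b + 0) into b, now (b * (((c + 0) + 0) + 0))
step 4: add_zero (→) rewrites (((c + 0) + 0) + 0) into ((c + 0) + 0), now (b * ((c + 0) + 0))
step 5: add_zero (→) rewrites (c + 0) into c, reaching cost 5 (bound 5)

(b * (c + 0))   [cost 5]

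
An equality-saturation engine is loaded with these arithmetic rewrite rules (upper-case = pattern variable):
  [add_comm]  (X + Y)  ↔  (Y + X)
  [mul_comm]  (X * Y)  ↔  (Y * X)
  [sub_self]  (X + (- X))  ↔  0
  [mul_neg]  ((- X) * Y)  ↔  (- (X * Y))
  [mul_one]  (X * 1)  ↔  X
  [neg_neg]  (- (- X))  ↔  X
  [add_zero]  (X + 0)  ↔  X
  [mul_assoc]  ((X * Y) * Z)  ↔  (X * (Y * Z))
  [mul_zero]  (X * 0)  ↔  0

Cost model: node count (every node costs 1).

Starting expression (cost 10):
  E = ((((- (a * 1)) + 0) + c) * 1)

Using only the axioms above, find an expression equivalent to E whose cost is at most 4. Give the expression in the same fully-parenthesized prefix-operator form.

step 1: add_zero (→) rewrites ((- (a * 1)) + 0) into (- (a * 1)), now (((- (a * 1)) + c) * 1)
step 2: mul_one (→) rewrites (a * 1) into a, now (((- a) + c) * 1)
step 3: mul_one (→) rewrites (((- a) + c) * 1) into ((- a) + c), reaching cost 4 (bound 4)

((- a) + c)   [cost 4]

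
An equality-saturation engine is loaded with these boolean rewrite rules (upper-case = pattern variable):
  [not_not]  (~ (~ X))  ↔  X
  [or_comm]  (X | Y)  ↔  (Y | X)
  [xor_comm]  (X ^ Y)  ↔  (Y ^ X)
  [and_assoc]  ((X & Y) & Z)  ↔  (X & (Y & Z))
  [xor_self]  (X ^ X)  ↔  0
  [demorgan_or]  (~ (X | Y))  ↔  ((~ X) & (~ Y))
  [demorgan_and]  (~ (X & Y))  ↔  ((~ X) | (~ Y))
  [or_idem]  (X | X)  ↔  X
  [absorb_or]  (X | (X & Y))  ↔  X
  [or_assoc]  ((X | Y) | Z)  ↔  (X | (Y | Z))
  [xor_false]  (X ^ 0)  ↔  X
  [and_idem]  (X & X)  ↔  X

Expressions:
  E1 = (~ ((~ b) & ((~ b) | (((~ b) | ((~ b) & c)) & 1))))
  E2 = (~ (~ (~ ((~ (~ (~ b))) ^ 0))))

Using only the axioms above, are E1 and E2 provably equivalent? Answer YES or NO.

YES

(1) ((~ b) | ((~ b) & c))  =[absorb_or →]=  (~ b)    ⊢ (~ ((~ b) & ((~ b) | ((~ b) & 1))))
(2) ((~ b) | ((~ b) & 1))  =[absorb_or →]=  (~ b)    ⊢ (~ ((~ b) & (~ b)))
(3) ((~ b) & (~ b))  =[and_idem →]=  (~ b)    ⊢ (~ (~ b))
(4) (~ b)  =[xor_false ←]=  ((~ b) ^ 0)    ⊢ (~ ((~ b) ^ 0))
(5) b  =[not_not ←]=  (~ (~ b))    ⊢ (~ ((~ (~ (~ b))) ^ 0))
(6) ((~ (~ (~ b))) ^ 0)  =[not_not ←]=  (~ (~ ((~ (~ (~ b))) ^ 0)))    ⊢ E2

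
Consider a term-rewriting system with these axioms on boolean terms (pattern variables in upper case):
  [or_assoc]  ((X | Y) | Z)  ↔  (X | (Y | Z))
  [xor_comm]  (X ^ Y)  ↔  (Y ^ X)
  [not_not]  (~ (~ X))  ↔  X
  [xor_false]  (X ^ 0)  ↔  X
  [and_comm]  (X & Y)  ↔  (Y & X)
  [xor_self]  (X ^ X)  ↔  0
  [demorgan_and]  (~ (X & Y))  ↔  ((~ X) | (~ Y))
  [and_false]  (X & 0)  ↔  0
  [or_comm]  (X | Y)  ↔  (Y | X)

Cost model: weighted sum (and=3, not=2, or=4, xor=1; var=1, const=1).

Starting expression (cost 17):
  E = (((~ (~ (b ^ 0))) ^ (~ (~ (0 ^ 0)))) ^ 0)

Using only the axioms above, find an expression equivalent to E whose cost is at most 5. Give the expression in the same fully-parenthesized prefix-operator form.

1. [xor_false →] (((~ (~ (b ^ 0))) ^ (~ (~ (0 ^ 0)))) ^ 0)  →  ((~ (~ (b ^ 0))) ^ (~ (~ (0 ^ 0))))
2. [xor_false →] (b ^ 0)  →  b;  E = ((~ (~ b)) ^ (~ (~ (0 ^ 0))))
3. [not_not →] (~ (~ (0 ^ 0)))  →  (0 ^ 0);  E = ((~ (~ b)) ^ (0 ^ 0))
4. [xor_false →] (0 ^ 0)  →  0;  E = ((~ (~ b)) ^ 0)
5. [xor_false →] ((~ (~ b)) ^ 0)  →  (~ (~ b));  cost 5 ≤ 5, done

(~ (~ b))   [cost 5]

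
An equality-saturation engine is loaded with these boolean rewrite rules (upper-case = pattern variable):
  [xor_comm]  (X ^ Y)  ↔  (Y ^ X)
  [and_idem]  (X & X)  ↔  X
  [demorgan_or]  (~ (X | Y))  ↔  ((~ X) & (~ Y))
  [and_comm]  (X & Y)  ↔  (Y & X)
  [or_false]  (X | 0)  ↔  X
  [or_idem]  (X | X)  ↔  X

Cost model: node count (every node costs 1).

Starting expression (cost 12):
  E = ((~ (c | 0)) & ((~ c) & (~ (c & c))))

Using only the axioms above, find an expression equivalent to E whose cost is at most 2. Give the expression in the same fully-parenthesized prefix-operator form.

(~ c)   [cost 2]

(1) (c & c)  =[and_idem →]=  c    ⊢ ((~ (c | 0)) & ((~ c) & (~ c)))
(2) ((~ (c | 0)) & ((~ c) & (~ c)))  =[and_comm →]=  (((~ c) & (~ c)) & (~ (c | 0)))
(3) ((~ c) & (~ c))  =[and_idem →]=  (~ c)    ⊢ ((~ c) & (~ (c | 0)))
(4) (c | 0)  =[or_false →]=  c    ⊢ ((~ c) & (~ c))
(5) ((~ c) & (~ c))  =[and_idem →]=  (~ c)    ⊢ cost 2, within 2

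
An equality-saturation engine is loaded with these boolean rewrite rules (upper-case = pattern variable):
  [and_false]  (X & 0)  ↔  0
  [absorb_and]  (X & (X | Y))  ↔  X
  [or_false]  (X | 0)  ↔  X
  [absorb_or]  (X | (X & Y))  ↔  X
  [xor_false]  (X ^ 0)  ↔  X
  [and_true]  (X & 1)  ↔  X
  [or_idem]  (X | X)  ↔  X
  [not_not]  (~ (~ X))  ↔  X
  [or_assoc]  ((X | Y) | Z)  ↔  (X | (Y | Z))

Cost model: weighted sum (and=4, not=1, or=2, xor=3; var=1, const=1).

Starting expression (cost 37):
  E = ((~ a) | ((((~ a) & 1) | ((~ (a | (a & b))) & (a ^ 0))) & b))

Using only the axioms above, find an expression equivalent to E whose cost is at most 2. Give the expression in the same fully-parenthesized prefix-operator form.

(1) (a | (a & b))  =[absorb_or →]=  a    ⊢ ((~ a) | ((((~ a) & 1) | ((~ a) & (a ^ 0))) & b))
(2) ((~ a) & 1)  =[and_true →]=  (~ a)    ⊢ ((~ a) | (((~ a) | ((~ a) & (a ^ 0))) & b))
(3) (a ^ 0)  =[xor_false →]=  a    ⊢ ((~ a) | (((~ a) | ((~ a) & a)) & b))
(4) ((~ a) | ((~ a) & a))  =[absorb_or →]=  (~ a)    ⊢ ((~ a) | ((~ a) & b))
(5) ((~ a) | ((~ a) & b))  =[absorb_or →]=  (~ a)    ⊢ cost 2, within 2

(~ a)   [cost 2]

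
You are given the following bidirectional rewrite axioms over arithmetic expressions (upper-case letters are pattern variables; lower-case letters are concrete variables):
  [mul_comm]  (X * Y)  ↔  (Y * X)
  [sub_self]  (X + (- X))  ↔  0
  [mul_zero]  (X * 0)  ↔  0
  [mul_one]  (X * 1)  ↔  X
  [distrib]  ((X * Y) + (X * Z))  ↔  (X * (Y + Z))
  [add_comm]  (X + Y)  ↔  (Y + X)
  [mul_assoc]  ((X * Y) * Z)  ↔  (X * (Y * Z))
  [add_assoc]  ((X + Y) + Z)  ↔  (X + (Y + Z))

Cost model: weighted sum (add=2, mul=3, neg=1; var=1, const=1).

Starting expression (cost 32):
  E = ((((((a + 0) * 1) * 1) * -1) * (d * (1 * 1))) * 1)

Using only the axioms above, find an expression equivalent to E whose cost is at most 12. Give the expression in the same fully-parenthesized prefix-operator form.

(((a + 0) * -1) * d)   [cost 12]

(1) (((a + 0) * 1) * 1)  =[mul_one →]=  ((a + 0) * 1)    ⊢ (((((a + 0) * 1) * -1) * (d * (1 * 1))) * 1)
(2) (((((a + 0) * 1) * -1) * (d * (1 * 1))) * 1)  =[mul_one →]=  ((((a + 0) * 1) * -1) * (d * (1 * 1)))
(3) ((a + 0) * 1)  =[mul_one →]=  (a + 0)    ⊢ (((a + 0) * -1) * (d * (1 * 1)))
(4) (1 * 1)  =[mul_one →]=  1    ⊢ (((a + 0) * -1) * (d * 1))
(5) (d * 1)  =[mul_one →]=  d    ⊢ cost 12, within 12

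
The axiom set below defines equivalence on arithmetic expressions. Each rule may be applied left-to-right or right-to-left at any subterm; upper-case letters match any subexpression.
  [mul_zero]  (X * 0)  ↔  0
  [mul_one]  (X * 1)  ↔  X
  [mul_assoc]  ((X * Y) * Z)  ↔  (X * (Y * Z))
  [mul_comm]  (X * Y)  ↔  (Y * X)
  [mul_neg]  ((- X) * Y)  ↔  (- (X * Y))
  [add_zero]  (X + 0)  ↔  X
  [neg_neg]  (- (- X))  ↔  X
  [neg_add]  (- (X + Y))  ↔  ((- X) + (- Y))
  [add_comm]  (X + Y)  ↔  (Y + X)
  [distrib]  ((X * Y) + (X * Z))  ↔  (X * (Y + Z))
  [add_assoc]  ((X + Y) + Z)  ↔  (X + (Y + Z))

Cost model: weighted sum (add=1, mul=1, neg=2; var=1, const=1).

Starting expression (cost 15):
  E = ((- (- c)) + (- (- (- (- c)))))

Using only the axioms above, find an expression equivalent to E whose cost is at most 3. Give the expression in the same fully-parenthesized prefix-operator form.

1. [neg_neg →] (- (- c))  →  c;  E = (c + (- (- (- (- c)))))
2. [neg_neg →] (- (- (- (- c))))  →  (- (- c));  E = (c + (- (- c)))
3. [neg_neg →] (- (- c))  →  c;  cost 3 ≤ 3, done

(c + c)   [cost 3]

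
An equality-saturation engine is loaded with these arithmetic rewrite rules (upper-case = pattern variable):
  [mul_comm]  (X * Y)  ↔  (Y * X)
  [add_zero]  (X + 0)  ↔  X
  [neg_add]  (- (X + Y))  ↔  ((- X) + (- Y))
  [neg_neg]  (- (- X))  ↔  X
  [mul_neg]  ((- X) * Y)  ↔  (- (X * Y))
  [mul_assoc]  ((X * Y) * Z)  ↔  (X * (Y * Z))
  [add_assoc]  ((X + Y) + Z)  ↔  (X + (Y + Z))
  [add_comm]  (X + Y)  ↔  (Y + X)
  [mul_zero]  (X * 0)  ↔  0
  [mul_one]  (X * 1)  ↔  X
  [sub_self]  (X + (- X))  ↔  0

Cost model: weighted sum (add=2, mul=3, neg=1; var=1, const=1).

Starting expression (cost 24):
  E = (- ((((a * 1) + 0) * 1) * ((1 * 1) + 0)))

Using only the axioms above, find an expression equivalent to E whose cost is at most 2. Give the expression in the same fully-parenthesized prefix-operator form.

(- a)   [cost 2]

step 1: add_zero (→) rewrites ((a * 1) + 0) into (a * 1), now (- (((a * 1) * 1) * ((1 * 1) + 0)))
step 2: add_zero (→) rewrites ((1 * 1) + 0) into (1 * 1), now (- (((a * 1) * 1) * (1 * 1)))
step 3: mul_one (→) rewrites ((a * 1) * 1) into (a * 1), now (- ((a * 1) * (1 * 1)))
step 4: mul_one (→) rewrites (1 * 1) into 1, now (- ((a * 1) * 1))
step 5: mul_one (→) rewrites (a * 1) into a, now (- (a * 1))
step 6: mul_one (→) rewrites (a * 1) into a, reaching cost 2 (bound 2)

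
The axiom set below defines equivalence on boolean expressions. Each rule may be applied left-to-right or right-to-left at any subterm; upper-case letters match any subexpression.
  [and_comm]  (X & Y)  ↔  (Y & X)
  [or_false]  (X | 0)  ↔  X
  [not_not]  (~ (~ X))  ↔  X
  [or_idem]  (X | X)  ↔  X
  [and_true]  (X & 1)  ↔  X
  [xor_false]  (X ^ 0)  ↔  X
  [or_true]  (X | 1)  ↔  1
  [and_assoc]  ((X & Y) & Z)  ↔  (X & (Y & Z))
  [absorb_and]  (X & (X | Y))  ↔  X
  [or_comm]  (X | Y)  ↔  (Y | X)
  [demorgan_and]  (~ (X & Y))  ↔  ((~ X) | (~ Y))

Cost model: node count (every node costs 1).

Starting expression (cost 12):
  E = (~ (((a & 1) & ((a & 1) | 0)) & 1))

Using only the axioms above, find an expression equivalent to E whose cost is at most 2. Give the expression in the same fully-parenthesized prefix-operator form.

1. [and_true →] (((a & 1) & ((a & 1) | 0)) & 1)  →  ((a & 1) & ((a & 1) | 0));  E = (~ ((a & 1) & ((a & 1) | 0)))
2. [absorb_and →] ((a & 1) & ((a & 1) | 0))  →  (a & 1);  E = (~ (a & 1))
3. [and_true →] (a & 1)  →  a;  cost 2 ≤ 2, done

(~ a)   [cost 2]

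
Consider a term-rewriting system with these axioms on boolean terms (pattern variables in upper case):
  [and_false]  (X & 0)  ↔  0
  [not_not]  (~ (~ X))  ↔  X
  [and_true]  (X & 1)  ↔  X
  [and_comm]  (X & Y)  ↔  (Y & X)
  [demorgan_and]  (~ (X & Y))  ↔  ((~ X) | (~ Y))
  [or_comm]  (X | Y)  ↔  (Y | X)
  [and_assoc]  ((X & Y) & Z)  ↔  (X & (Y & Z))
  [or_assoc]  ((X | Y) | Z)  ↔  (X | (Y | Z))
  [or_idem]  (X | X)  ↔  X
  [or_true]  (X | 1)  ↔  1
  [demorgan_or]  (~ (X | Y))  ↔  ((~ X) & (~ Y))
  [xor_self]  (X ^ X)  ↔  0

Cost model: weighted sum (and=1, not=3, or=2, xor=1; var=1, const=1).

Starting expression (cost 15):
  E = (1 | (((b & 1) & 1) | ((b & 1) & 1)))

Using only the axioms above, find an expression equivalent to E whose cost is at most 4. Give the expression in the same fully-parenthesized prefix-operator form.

1. [or_idem →] (((b & 1) & 1) | ((b & 1) & 1))  →  ((b & 1) & 1);  E = (1 | ((b & 1) & 1))
2. [and_true →] ((b & 1) & 1)  →  (b & 1);  E = (1 | (b & 1))
3. [and_true →] (b & 1)  →  b;  cost 4 ≤ 4, done

(1 | b)   [cost 4]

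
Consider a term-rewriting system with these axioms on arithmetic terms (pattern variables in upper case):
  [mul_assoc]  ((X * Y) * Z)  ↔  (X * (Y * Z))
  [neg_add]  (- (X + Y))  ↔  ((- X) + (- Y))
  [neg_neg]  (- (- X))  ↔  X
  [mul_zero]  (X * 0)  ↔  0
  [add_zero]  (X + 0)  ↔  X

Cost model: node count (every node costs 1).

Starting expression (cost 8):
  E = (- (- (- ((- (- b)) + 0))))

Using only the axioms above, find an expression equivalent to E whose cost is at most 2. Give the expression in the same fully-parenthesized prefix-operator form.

(- b)   [cost 2]

(1) (- (- b))  =[neg_neg →]=  b    ⊢ (- (- (- (b + 0))))
(2) (- (- (- (b + 0))))  =[neg_neg →]=  (- (b + 0))
(3) (b + 0)  =[add_zero →]=  b    ⊢ cost 2, within 2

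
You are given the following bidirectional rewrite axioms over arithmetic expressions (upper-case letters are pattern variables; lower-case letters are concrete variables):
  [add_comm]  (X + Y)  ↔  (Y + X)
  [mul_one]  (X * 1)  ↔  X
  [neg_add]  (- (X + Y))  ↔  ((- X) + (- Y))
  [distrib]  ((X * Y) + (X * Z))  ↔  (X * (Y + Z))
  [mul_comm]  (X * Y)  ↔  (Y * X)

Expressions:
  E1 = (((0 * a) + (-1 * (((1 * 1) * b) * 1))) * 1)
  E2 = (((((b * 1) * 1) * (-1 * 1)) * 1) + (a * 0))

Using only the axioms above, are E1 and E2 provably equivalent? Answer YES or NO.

step 1: mul_one (→) rewrites (((0 * a) + (-1 * (((1 * 1) * b) * 1))) * 1) into ((0 * a) + (-1 * (((1 * 1) * b) * 1)))
step 2: add_comm (→) rewrites ((0 * a) + (-1 * (((1 * 1) * b) * 1))) into ((-1 * (((1 * 1) * b) * 1)) + (0 * a))
step 3: mul_comm (→) rewrites ((1 * 1) * b) into (b * (1 * 1)), now ((-1 * ((b * (1 * 1)) * 1)) + (0 * a))
step 4: mul_comm (→) rewrites (-1 * ((b * (1 * 1)) * 1)) into (((b * (1 * 1)) * 1) * -1), now ((((b * (1 * 1)) * 1) * -1) + (0 * a))
step 5: mul_one (→) rewrites (1 * 1) into 1, now ((((b * 1) * 1) * -1) + (0 * a))
step 6: mul_one (→) rewrites (b * 1) into b, now (((b * 1) * -1) + (0 * a))
step 7: mul_comm (→) rewrites (0 * a) into (a * 0), now (((b * 1) * -1) + (a * 0))
step 8: mul_one (←) rewrites -1 into (-1 * 1), now (((b * 1) * (-1 * 1)) + (a * 0))
step 9: mul_one (←) rewrites b into (b * 1), now ((((b * 1) * 1) * (-1 * 1)) + (a * 0))
step 10: mul_one (←) rewrites (((b * 1) * 1) * (-1 * 1)) into ((((b * 1) * 1) * (-1 * 1)) * 1), which is E2

YES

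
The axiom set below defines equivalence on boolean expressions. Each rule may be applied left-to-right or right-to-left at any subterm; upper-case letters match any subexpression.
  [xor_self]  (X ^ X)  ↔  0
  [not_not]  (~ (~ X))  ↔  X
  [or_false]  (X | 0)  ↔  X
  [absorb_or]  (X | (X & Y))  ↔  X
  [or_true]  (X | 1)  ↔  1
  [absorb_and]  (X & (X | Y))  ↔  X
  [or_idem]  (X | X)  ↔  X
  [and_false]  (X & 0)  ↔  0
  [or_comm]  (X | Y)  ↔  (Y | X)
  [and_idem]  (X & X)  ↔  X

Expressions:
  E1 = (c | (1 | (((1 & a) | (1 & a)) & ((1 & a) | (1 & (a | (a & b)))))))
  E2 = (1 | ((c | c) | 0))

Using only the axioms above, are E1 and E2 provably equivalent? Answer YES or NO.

(1) (a | (a & b))  =[absorb_or →]=  a    ⊢ (c | (1 | (((1 & a) | (1 & a)) & ((1 & a) | (1 & a)))))
(2) (((1 & a) | (1 & a)) & ((1 & a) | (1 & a)))  =[and_idem →]=  ((1 & a) | (1 & a))    ⊢ (c | (1 | ((1 & a) | (1 & a))))
(3) ((1 & a) | (1 & a))  =[or_idem →]=  (1 & a)    ⊢ (c | (1 | (1 & a)))
(4) (1 | (1 & a))  =[absorb_or →]=  1    ⊢ (c | 1)
(5) (c | 1)  =[or_comm →]=  (1 | c)
(6) c  =[or_idem ←]=  (c | c)    ⊢ (1 | (c | c))
(7) (c | c)  =[or_false ←]=  ((c | c) | 0)    ⊢ E2

YES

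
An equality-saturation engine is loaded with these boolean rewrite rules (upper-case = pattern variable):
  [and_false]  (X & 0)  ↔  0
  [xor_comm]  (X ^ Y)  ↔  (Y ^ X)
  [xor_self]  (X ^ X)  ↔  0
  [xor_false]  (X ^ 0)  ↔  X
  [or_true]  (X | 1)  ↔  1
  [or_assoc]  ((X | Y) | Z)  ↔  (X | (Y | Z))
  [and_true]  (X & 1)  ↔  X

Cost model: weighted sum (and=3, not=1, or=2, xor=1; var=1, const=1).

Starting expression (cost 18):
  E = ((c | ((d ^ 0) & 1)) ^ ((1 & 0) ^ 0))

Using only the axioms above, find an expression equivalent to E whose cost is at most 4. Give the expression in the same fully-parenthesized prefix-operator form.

(1) (d ^ 0)  =[xor_false →]=  d    ⊢ ((c | (d & 1)) ^ ((1 & 0) ^ 0))
(2) (1 & 0)  =[and_false →]=  0    ⊢ ((c | (d & 1)) ^ (0 ^ 0))
(3) (d & 1)  =[and_true →]=  d    ⊢ ((c | d) ^ (0 ^ 0))
(4) (0 ^ 0)  =[xor_false →]=  0    ⊢ ((c | d) ^ 0)
(5) ((c | d) ^ 0)  =[xor_false →]=  (c | d)    ⊢ cost 4, within 4

(c | d)   [cost 4]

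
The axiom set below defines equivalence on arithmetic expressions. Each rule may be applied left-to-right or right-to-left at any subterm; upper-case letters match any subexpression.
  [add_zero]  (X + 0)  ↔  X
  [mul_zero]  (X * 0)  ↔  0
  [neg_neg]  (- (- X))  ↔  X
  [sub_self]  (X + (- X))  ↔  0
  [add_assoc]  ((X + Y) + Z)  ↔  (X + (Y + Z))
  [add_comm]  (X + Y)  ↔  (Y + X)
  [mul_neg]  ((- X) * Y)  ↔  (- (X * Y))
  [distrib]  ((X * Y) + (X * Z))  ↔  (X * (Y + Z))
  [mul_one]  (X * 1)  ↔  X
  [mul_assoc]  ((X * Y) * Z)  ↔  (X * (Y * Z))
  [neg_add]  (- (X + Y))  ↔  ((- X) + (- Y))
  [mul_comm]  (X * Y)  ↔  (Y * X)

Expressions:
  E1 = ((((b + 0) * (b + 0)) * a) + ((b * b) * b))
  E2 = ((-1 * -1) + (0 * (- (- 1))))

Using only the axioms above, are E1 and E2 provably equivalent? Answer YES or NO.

The axioms are sound identities: if E1 ↔* E2 then E1 and E2 evaluate identically under any assignment.
Under a=0, b=0: E1 evaluates to 0, E2 to 1. Distinct ⇒ no rewrite sequence connects them.

NO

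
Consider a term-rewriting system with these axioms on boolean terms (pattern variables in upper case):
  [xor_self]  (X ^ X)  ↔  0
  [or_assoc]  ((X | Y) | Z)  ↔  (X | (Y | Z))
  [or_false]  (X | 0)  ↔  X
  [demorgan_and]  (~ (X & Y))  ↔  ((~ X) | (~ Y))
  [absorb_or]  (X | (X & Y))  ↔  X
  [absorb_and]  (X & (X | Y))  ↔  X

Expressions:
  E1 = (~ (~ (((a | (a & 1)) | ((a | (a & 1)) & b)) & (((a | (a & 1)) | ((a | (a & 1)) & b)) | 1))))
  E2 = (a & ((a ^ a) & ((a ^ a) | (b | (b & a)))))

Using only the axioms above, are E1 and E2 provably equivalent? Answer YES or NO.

NO

The axioms are sound identities: if E1 ↔* E2 then E1 and E2 evaluate identically under any assignment.
Under a=1, b=0: E1 evaluates to 1, E2 to 0. Distinct ⇒ no rewrite sequence connects them.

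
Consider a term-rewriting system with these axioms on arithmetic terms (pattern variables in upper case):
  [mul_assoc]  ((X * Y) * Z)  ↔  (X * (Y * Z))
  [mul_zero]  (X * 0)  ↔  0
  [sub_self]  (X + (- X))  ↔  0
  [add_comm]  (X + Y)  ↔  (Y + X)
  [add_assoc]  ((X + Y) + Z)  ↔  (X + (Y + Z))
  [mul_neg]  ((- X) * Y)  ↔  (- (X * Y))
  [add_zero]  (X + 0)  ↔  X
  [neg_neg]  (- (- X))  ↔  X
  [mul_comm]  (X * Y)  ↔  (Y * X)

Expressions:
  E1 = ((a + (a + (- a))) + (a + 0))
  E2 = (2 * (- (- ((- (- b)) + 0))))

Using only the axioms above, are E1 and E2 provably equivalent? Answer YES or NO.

NO

Every axiom is a valid identity, so a rewrite proof would force E1 and E2 to agree under every assignment.
At a=0, b=1: E1 = 0 but E2 = 2; they differ, so no derivation exists.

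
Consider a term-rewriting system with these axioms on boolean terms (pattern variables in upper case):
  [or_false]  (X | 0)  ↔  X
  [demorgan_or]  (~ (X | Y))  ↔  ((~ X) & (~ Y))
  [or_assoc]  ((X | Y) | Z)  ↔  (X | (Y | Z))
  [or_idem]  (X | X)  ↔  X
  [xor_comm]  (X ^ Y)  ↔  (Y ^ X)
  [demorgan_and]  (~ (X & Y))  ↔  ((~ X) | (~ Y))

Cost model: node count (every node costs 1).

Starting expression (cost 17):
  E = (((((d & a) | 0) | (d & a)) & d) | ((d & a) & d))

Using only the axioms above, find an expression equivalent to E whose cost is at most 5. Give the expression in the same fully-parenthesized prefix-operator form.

((d & a) & d)   [cost 5]

(1) ((d & a) | 0)  =[or_false →]=  (d & a)    ⊢ ((((d & a) | (d & a)) & d) | ((d & a) & d))
(2) ((d & a) | (d & a))  =[or_idem →]=  (d & a)    ⊢ (((d & a) & d) | ((d & a) & d))
(3) (((d & a) & d) | ((d & a) & d))  =[or_idem →]=  ((d & a) & d)    ⊢ cost 5, within 5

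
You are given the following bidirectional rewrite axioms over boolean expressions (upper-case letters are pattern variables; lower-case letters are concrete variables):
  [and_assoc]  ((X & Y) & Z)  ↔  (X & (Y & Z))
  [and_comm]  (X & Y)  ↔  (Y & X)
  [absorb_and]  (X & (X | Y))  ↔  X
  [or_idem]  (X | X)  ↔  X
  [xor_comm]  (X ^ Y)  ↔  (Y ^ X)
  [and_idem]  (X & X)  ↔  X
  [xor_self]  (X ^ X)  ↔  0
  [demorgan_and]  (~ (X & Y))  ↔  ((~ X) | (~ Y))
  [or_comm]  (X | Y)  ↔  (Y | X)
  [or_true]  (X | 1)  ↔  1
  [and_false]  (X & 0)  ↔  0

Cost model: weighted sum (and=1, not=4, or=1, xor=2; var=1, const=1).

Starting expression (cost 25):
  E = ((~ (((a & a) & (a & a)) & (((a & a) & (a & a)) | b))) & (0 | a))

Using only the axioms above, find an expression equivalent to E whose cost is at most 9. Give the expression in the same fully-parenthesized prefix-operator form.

step 1: absorb_and (→) rewrites (((a & a) & (a & a)) & (((a & a) & (a & a)) | b)) into ((a & a) & (a & a)), now ((~ ((a & a) & (a & a))) & (0 | a))
step 2: and_idem (→) rewrites ((a & a) & (a & a)) into (a & a), now ((~ (a & a)) & (0 | a))
step 3: and_idem (→) rewrites (a & a) into a, reaching cost 9 (bound 9)

((~ a) & (0 | a))   [cost 9]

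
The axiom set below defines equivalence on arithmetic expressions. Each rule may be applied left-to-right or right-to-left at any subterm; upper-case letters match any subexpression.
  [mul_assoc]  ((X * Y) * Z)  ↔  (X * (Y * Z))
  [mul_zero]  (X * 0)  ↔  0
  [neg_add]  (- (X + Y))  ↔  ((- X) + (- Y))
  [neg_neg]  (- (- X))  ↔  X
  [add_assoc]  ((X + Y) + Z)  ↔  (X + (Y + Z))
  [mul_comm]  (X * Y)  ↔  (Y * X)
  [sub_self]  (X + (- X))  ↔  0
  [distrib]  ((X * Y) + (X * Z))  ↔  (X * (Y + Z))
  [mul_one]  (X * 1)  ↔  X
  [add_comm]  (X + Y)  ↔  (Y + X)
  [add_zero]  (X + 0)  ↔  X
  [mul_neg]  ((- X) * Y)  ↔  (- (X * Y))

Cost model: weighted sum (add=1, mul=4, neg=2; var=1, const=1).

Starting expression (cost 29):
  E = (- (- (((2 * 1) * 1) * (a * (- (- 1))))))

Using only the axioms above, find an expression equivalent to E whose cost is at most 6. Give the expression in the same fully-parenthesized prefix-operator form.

(2 * a)   [cost 6]

step 1: neg_neg (→) rewrites (- (- (((2 * 1) * 1) * (a * (- (- 1)))))) into (((2 * 1) * 1) * (a * (- (- 1))))
step 2: mul_one (→) rewrites (2 * 1) into 2, now ((2 * 1) * (a * (- (- 1))))
step 3: neg_neg (→) rewrites (- (- 1)) into 1, now ((2 * 1) * (a * 1))
step 4: mul_one (→) rewrites (2 * 1) into 2, now (2 * (a * 1))
step 5: mul_one (→) rewrites (a * 1) into a, reaching cost 6 (bound 6)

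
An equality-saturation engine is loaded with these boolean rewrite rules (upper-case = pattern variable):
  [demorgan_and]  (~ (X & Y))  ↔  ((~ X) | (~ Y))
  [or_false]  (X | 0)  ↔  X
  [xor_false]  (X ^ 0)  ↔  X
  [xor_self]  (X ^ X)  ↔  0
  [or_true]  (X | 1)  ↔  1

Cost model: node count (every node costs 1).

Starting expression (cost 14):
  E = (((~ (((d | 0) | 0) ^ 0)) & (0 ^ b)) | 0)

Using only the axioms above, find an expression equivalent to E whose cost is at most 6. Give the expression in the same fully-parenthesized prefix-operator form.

1. [or_false →] (d | 0)  →  d;  E = (((~ ((d | 0) ^ 0)) & (0 ^ b)) | 0)
2. [or_false →] (d | 0)  →  d;  E = (((~ (d ^ 0)) & (0 ^ b)) | 0)
3. [or_false →] (((~ (d ^ 0)) & (0 ^ b)) | 0)  →  ((~ (d ^ 0)) & (0 ^ b))
4. [xor_false →] (d ^ 0)  →  d;  cost 6 ≤ 6, done

((~ d) & (0 ^ b))   [cost 6]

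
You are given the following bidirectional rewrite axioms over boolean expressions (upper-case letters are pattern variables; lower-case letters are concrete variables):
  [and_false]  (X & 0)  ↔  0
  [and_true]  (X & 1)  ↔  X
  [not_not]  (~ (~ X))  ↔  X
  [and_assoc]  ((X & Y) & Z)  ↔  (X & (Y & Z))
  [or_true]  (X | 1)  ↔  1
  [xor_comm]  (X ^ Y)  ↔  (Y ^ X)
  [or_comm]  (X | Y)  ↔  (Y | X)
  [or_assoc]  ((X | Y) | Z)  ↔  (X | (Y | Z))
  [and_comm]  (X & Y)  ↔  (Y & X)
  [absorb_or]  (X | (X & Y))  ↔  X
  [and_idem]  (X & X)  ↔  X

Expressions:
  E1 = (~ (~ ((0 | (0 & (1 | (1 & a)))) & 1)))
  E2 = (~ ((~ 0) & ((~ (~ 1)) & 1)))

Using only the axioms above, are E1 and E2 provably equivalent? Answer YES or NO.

(1) (1 | (1 & a))  =[absorb_or →]=  1    ⊢ (~ (~ ((0 | (0 & 1)) & 1)))
(2) (0 | (0 & 1))  =[absorb_or →]=  0    ⊢ (~ (~ (0 & 1)))
(3) (0 & 1)  =[and_true →]=  0    ⊢ (~ (~ 0))
(4) (~ 0)  =[and_true ←]=  ((~ 0) & 1)    ⊢ (~ ((~ 0) & 1))
(5) 1  =[and_idem ←]=  (1 & 1)    ⊢ (~ ((~ 0) & (1 & 1)))
(6) 1  =[not_not ←]=  (~ (~ 1))    ⊢ E2

YES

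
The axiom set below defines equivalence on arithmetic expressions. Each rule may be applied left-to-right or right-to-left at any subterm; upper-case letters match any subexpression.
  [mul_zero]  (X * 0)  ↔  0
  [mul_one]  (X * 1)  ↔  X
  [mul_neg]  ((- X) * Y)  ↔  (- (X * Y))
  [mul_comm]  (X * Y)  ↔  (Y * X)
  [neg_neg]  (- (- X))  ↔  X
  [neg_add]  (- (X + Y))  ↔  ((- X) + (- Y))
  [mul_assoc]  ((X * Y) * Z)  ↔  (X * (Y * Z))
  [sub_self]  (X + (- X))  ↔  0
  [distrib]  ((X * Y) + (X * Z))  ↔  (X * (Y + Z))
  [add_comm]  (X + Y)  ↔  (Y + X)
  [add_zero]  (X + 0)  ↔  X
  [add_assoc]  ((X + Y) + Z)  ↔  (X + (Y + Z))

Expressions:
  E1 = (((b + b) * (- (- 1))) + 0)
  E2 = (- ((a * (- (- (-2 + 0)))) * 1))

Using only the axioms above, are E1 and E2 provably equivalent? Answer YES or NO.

NO

All listed rules preserve value, hence provable equivalence implies equal values everywhere; look for a separating assignment.
a=0, b=1 gives E1 ↦ 2, E2 ↦ 0; values differ ⇒ not provably equivalent.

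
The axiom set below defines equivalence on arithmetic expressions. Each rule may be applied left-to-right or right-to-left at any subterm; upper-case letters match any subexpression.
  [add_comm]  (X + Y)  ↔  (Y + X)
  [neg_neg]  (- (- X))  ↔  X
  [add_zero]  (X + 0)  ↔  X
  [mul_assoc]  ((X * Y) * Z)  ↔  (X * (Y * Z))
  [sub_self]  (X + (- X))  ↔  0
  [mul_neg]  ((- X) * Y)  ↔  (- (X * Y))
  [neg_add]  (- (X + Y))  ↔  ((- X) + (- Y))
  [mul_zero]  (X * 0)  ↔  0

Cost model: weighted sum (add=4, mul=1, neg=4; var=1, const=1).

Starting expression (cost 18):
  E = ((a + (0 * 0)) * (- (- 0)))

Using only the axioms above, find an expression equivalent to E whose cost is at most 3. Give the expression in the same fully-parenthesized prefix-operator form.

(a * 0)   [cost 3]

1. [mul_zero →] (0 * 0)  →  0;  E = ((a + 0) * (- (- 0)))
2. [add_zero →] (a + 0)  →  a;  E = (a * (- (- 0)))
3. [neg_neg →] (- (- 0))  →  0;  cost 3 ≤ 3, done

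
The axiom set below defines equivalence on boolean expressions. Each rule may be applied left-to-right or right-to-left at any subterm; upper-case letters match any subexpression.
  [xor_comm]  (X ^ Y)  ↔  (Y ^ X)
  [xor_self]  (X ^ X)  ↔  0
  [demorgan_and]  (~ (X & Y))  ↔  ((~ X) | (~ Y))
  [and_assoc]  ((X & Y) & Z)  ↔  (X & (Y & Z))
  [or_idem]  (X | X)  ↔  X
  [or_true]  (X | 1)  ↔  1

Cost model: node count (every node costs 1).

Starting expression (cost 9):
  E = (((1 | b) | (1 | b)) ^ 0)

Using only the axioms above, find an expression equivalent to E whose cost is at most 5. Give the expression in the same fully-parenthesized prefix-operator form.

((1 | b) ^ 0)   [cost 5]

step 1: or_idem (→) rewrites ((1 | b) | (1 | b)) into (1 | b), reaching cost 5 (bound 5)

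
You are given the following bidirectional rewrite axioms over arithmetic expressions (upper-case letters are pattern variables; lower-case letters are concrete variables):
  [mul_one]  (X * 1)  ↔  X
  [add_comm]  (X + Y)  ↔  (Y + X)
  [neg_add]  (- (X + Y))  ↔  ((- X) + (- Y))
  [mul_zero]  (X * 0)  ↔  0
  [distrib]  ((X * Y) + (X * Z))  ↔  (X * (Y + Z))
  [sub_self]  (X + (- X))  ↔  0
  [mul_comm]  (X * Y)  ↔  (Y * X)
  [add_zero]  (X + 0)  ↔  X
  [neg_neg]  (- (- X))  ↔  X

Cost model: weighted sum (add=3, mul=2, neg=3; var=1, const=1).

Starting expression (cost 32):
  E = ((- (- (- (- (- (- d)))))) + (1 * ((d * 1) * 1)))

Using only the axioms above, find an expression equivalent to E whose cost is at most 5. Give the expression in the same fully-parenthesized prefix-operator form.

(1) (- (- (- (- d))))  =[neg_neg →]=  (- (- d))    ⊢ ((- (- (- (- d)))) + (1 * ((d * 1) * 1)))
(2) ((d * 1) * 1)  =[mul_one →]=  (d * 1)    ⊢ ((- (- (- (- d)))) + (1 * (d * 1)))
(3) (1 * (d * 1))  =[mul_comm →]=  ((d * 1) * 1)    ⊢ ((- (- (- (- d)))) + ((d * 1) * 1))
(4) (- (- (- (- d))))  =[neg_neg →]=  (- (- d))    ⊢ ((- (- d)) + ((d * 1) * 1))
(5) (d * 1)  =[mul_one →]=  d    ⊢ ((- (- d)) + (d * 1))
(6) (d * 1)  =[mul_one →]=  d    ⊢ ((- (- d)) + d)
(7) (- (- d))  =[neg_neg →]=  d    ⊢ cost 5, within 5

(d + d)   [cost 5]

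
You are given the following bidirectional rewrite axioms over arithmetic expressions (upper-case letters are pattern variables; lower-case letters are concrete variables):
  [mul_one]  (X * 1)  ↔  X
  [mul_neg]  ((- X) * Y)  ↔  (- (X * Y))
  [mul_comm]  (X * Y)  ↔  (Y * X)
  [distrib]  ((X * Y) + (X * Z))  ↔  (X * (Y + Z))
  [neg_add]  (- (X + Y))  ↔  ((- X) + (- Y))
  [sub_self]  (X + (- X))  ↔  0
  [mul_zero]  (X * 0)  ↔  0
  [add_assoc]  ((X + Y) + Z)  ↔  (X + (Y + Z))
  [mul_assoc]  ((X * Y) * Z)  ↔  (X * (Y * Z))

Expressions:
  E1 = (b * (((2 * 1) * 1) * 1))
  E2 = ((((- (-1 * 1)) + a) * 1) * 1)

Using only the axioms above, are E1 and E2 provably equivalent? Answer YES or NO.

NO

All listed rules preserve value, hence provable equivalence implies equal values everywhere; look for a separating assignment.
a=0, b=0 gives E1 ↦ 0, E2 ↦ 1; values differ ⇒ not provably equivalent.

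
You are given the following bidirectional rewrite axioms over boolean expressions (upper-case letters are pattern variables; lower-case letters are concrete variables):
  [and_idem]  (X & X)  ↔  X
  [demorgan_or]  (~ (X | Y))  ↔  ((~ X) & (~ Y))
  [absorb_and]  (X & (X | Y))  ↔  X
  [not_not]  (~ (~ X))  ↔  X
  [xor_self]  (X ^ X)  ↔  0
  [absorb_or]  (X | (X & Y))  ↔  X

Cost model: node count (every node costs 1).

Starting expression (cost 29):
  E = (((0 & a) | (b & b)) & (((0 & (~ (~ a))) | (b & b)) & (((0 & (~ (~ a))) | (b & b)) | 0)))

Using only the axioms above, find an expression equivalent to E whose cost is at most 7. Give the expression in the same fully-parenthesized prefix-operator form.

((0 & a) | (b & b))   [cost 7]

1. [absorb_and →] (((0 & (~ (~ a))) | (b & b)) & (((0 & (~ (~ a))) | (b & b)) | 0))  →  ((0 & (~ (~ a))) | (b & b));  E = (((0 & a) | (b & b)) & ((0 & (~ (~ a))) | (b & b)))
2. [not_not →] (~ (~ a))  →  a;  E = (((0 & a) | (b & b)) & ((0 & a) | (b & b)))
3. [and_idem →] (((0 & a) | (b & b)) & ((0 & a) | (b & b)))  →  ((0 & a) | (b & b));  cost 7 ≤ 7, done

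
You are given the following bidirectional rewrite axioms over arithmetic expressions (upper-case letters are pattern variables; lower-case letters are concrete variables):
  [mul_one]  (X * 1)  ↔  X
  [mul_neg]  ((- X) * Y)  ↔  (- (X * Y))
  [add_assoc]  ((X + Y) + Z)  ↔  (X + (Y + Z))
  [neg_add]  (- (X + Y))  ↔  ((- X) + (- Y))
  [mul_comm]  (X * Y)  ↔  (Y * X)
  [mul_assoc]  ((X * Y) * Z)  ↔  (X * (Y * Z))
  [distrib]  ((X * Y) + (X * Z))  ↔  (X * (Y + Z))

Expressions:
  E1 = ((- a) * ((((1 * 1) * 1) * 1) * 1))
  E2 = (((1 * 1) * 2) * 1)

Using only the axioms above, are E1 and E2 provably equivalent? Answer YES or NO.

NO

Every axiom is a valid identity, so a rewrite proof would force E1 and E2 to agree under every assignment.
At a=0: E1 = 0 but E2 = 2; they differ, so no derivation exists.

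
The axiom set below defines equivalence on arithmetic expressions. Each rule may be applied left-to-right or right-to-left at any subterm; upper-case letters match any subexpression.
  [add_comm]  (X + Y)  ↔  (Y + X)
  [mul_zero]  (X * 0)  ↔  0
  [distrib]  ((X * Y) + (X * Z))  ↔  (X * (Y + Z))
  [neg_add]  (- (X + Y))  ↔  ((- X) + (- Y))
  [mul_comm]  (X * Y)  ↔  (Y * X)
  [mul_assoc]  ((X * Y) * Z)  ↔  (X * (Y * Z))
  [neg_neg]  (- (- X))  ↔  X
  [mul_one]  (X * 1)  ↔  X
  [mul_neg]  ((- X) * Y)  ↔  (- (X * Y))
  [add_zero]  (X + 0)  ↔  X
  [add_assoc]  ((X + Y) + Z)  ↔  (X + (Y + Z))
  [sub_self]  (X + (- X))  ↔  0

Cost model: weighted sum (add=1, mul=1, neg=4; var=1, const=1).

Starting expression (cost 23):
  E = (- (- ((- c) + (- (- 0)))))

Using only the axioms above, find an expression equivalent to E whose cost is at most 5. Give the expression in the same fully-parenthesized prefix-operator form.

1. [neg_neg →] (- (- 0))  →  0;  E = (- (- ((- c) + 0)))
2. [add_zero →] ((- c) + 0)  →  (- c);  E = (- (- (- c)))
3. [neg_neg →] (- (- (- c)))  →  (- c);  cost 5 ≤ 5, done

(- c)   [cost 5]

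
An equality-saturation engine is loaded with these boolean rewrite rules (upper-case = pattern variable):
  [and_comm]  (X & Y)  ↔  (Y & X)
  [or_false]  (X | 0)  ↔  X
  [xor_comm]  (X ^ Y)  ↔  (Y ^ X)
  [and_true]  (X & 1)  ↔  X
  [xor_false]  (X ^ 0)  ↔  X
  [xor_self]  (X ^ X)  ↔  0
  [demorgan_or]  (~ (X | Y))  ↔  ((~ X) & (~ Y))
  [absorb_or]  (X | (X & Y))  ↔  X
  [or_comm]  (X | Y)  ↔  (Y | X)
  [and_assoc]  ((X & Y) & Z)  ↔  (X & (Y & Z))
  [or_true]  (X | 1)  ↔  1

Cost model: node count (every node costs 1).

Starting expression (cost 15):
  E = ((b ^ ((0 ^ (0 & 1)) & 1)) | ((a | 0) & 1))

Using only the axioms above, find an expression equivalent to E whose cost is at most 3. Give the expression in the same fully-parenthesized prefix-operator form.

(a | b)   [cost 3]

1. [and_true →] (0 & 1)  →  0;  E = ((b ^ ((0 ^ 0) & 1)) | ((a | 0) & 1))
2. [and_true →] ((a | 0) & 1)  →  (a | 0);  E = ((b ^ ((0 ^ 0) & 1)) | (a | 0))
3. [and_true →] ((0 ^ 0) & 1)  →  (0 ^ 0);  E = ((b ^ (0 ^ 0)) | (a | 0))
4. [xor_false →] (0 ^ 0)  →  0;  E = ((b ^ 0) | (a | 0))
5. [xor_false →] (b ^ 0)  →  b;  E = (b | (a | 0))
6. [or_comm →] (b | (a | 0))  →  ((a | 0) | b)
7. [or_false →] (a | 0)  →  a;  cost 3 ≤ 3, done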